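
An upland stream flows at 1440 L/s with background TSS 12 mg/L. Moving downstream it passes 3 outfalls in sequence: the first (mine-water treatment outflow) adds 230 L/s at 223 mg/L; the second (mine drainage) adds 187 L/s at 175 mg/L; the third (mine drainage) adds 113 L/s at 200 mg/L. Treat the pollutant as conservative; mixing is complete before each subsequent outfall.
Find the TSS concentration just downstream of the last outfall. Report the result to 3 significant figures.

62.9 mg/L

Below outfall 1: Q → 1670 L/s, C = (1440·12.00 + 230.0·223.0)/1670 = 41.06 mg/L.
Below outfall 2: Q → 1857 L/s, C = (1670·41.06 + 187.0·175.0)/1857 = 54.55 mg/L.
Below outfall 3: Q → 1970 L/s, C = (1857·54.55 + 113.0·200.0)/1970 = 62.89 mg/L.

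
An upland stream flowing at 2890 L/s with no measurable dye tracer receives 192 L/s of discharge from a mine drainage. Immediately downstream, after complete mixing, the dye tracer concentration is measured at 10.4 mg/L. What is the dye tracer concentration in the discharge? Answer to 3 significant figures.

Mass balance: 2890·0 + 192.0·Cₑ = 3082·10.40
→ Cₑ = (3082·10.40 − 2890·0) / 192.0 = 166.9 mg/L.

167 mg/L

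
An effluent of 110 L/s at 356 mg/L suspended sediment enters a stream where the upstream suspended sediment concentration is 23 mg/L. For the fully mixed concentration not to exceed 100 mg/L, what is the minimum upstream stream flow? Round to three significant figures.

366 L/s

Set C_mix = 100: (Q·23.00 + 110.0·356.0) / (Q + 110.0) = 100
→ Q = 110.0·(356.0 − 100)/(100 − 23.00) = 365.7 L/s.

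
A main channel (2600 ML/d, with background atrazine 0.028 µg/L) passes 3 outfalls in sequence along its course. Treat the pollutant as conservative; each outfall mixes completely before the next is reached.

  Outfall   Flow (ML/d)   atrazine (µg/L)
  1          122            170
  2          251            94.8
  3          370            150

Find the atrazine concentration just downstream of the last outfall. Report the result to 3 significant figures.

After outfall 1: Q = 2600 + 122.0 = 2722 ML/d; C = (2600·0.02800 + 122.0·170.0)/2722 = 7.646 µg/L.
After outfall 2: Q = 2722 + 251.0 = 2973 ML/d; C = (2722·7.646 + 251.0·94.80)/2973 = 15.00 µg/L.
After outfall 3: Q = 2973 + 370.0 = 3343 ML/d; C = (2973·15.00 + 370.0·150.0)/3343 = 29.95 µg/L.

29.9 µg/L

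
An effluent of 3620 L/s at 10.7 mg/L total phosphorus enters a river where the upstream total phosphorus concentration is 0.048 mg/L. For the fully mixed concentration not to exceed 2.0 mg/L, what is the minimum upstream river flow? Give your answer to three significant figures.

Set C_mix = 2.0: (Q·0.04800 + 3620·10.70) / (Q + 3620) = 2.0
→ Q = 3620·(10.70 − 2.0)/(2.0 − 0.04800) = 16130 L/s.

16100 L/s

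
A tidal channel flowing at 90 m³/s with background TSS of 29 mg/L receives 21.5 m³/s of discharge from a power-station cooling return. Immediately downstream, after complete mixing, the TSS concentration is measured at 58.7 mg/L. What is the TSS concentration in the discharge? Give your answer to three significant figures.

Mass balance: 90.00·29.00 + 21.50·Cₑ = 111.5·58.70
→ Cₑ = (111.5·58.70 − 90.00·29.00) / 21.50 = 183.0 mg/L.

183 mg/L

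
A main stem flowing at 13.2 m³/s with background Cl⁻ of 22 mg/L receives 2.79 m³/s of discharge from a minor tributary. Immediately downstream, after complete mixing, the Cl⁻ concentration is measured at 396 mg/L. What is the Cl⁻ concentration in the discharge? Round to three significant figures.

Mass balance: 13.20·22.00 + 2.790·Cₑ = 15.99·396.0
→ Cₑ = (15.99·396.0 − 13.20·22.00) / 2.790 = 2165 mg/L.

2170 mg/L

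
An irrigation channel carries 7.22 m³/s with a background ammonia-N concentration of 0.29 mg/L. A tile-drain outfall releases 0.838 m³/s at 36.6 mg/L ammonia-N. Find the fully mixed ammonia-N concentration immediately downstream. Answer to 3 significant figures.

4.07 mg/L

Flow-weighted average: C = (7.220·0.2900 + 0.8380·36.60) / 8.058 = 32.76/8.058 = 4.066 mg/L.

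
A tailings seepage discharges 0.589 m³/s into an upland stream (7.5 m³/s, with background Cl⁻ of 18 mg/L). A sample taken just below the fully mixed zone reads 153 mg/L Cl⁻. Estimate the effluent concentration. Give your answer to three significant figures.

1870 mg/L

Mass balance: 7.500·18.00 + 0.5890·Cₑ = 8.089·153.0
→ Cₑ = (8.089·153.0 − 7.500·18.00) / 0.5890 = 1872 mg/L.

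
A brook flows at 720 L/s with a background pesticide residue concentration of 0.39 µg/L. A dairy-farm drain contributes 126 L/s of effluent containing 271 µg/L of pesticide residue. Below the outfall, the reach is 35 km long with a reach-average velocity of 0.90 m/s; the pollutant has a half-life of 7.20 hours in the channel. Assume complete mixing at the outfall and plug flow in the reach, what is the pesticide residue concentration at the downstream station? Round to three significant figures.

Conservation of mass: C = (720.0·0.3900 + 126.0·271.0) / 846.0 = 34430/846.0 = 40.69 µg/L.
Travel time t = 35·1000 / 0.90 = 38890 s = 10.80 h.
Half-life 7.20 h → k = ln 2 / 7.20 = 0.09627 h⁻¹ = 2.310 d⁻¹.
After decay, C = 40.69 × e^(−kt) = 40.69 × 0.3535 = 14.38 µg/L.

14.4 µg/L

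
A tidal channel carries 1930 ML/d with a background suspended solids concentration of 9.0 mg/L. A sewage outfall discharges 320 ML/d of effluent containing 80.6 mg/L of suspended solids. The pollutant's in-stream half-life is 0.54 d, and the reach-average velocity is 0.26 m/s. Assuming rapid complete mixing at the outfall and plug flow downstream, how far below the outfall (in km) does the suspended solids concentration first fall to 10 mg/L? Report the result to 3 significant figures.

11.4 km

Mixed concentration C = ΣQC/ΣQ = (1930·9.000 + 320.0·80.60) / 2250 = 43160/2250 = 19.18 mg/L.
Half-life 0.54 d → k = ln 2 / 0.54 = 1.284 d⁻¹.
Set 19.18·exp(−k·t) = 10 → t = ln(19.18/10)/k = 43850 s = 12.18 h.
Distance = v·t = 0.26·43850 = 11400 m = 11.40 km.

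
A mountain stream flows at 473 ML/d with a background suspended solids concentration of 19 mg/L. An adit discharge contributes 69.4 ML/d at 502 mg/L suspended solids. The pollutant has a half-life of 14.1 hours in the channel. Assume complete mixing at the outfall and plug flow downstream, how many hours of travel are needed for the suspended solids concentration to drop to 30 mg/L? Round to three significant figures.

20.2 h

Mass balance: C = (473.0·19.00 + 69.40·502.0) / 542.4 = 43830/542.4 = 80.80 mg/L.
Half-life 14.1 h → k = ln 2 / 14.1 = 0.04916 h⁻¹ = 1.180 d⁻¹.
80.80·exp(−k·t) = 30 → t = ln(80.80/30)/k = 72560 s = 20.15 h.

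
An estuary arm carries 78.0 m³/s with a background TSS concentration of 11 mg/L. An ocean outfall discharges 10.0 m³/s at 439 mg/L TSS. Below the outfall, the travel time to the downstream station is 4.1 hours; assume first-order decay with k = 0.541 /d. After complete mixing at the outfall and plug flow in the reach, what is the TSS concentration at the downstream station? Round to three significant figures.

Conservation of mass: C = (78.00·11.00 + 10.00·439.0) / 88.00 = 5248/88.00 = 59.64 mg/L.
First-order decay: C = 59.64·exp(−k·t) = 59.64·0.9117 = 54.37 mg/L.

54.4 mg/L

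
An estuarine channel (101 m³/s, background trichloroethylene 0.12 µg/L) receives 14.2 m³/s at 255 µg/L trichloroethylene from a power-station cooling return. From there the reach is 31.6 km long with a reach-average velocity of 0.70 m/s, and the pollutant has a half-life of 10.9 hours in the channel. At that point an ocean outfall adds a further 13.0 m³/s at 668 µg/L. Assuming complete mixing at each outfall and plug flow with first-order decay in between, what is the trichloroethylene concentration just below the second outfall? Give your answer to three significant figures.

80.5 µg/L

Conservation of mass: C = (101.0·0.1200 + 14.20·255.0) / 115.2 = 3633/115.2 = 31.54 µg/L; combined flow 115.2 m³/s.
Travel time t = 31.6·1000 / 0.70 = 45140 s = 12.54 h.
Half-life 10.9 h → k = ln 2 / 10.9 = 0.06359 h⁻¹ = 1.526 d⁻¹.
Applying C = C₀e^(−kt): 31.54 × 0.4505 = 14.21 µg/L.
At the second outfall, C = (115.2·14.21 + 13.00·668.0) / (115.2 + 13.00) = 80.50 µg/L.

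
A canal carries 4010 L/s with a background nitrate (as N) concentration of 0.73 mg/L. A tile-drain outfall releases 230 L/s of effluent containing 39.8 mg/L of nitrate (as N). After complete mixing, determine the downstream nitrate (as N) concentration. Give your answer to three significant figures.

Flow-weighted average: C = (4010·0.7300 + 230.0·39.80) / 4240 = 12080/4240 = 2.849 mg/L.

2.85 mg/L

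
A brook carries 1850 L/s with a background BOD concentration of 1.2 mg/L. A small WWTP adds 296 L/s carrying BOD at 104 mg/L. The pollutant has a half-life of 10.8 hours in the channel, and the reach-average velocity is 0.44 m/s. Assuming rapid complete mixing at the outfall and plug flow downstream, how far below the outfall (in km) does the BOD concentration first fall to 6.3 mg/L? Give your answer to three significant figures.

22.0 km

Mass balance: C = (1850·1.200 + 296.0·104.0) / 2146 = 33000/2146 = 15.38 mg/L.
Half-life 10.8 h → k = ln 2 / 10.8 = 0.06418 h⁻¹ = 1.540 d⁻¹.
Set 15.38·exp(−k·t) = 6.3 → t = ln(15.38/6.3)/k = 50060 s = 13.91 h.
Distance = v·t = 0.44·50060 = 22030 m = 22.03 km.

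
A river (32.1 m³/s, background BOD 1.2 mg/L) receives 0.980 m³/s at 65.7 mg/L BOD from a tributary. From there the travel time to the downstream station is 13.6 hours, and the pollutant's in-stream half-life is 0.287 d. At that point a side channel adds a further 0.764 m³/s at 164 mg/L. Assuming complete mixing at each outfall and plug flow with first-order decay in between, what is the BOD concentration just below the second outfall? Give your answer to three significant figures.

Conservation of mass: C = (32.10·1.200 + 0.9800·65.70) / 33.08 = 102.9/33.08 = 3.111 mg/L; combined flow 33.08 m³/s.
Half-life 0.287 d → k = ln 2 / 0.287 = 2.415 d⁻¹.
Decay over the reach: 3.111·exp(−kt) = 3.111·0.2545 = 0.7916 mg/L.
At the second outfall, C = (33.08·0.7916 + 0.7640·164.0) / (33.08 + 0.7640) = 4.476 mg/L.

4.48 mg/L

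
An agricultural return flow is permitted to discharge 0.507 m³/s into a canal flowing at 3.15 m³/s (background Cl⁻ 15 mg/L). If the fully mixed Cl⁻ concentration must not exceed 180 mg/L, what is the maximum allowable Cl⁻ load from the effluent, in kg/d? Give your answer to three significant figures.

52800 kg/d

Mass balance at the limit: 3.150·15.00 + 0.5070·Cₑ = 3.657·180 → Cₑ = 1205 mg/L.
Load = 0.5070 m³/s × 1205 g/m³ × 86 400 s/d = 52790 kg/d.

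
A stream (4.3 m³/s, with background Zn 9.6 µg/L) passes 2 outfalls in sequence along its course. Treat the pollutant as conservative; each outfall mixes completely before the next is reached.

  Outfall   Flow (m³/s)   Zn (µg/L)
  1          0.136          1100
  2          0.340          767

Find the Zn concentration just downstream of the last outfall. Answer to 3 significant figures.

Below outfall 1: Q → 4.436 m³/s, C = (4.300·9.600 + 0.1360·1100)/4.436 = 43.03 µg/L.
Below outfall 2: Q → 4.776 m³/s, C = (4.436·43.03 + 0.3400·767.0)/4.776 = 94.57 µg/L.

94.6 µg/L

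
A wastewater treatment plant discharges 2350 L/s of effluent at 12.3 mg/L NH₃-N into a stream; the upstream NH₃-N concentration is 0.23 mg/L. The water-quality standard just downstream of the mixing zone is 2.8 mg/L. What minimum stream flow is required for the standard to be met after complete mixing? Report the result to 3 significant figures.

8690 L/s

Set C_mix = 2.8: (Q·0.2300 + 2350·12.30) / (Q + 2350) = 2.8
→ Q = 2350·(12.30 − 2.8)/(2.8 − 0.2300) = 8687 L/s.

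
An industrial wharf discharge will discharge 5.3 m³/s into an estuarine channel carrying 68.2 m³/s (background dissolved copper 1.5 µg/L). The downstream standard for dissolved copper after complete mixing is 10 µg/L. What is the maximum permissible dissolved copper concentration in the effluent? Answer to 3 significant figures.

At the limit, (Qr·Cr + Qe·Cₑ)/(Qr + Qe) = 10:
Cₑ = (73.50·10 − 68.20·1.500) / 5.300 = 119.4 µg/L.

119 µg/L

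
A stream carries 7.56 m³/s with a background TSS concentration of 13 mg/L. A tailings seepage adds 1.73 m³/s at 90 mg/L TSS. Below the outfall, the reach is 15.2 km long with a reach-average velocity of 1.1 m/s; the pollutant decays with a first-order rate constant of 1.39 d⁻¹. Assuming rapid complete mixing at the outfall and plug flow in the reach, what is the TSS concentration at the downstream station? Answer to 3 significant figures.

21.9 mg/L

Mixed concentration C = ΣQC/ΣQ = (7.560·13.00 + 1.730·90.00) / 9.290 = 254.0/9.290 = 27.34 mg/L.
Travel time t = 15.2·1000 / 1.1 = 13820 s = 3.838 h.
Applying C = C₀e^(−kt): 27.34 × 0.8007 = 21.89 mg/L.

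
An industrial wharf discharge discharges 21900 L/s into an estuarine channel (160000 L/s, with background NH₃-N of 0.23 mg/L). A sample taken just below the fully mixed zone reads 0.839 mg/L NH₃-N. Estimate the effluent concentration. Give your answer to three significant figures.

Mass balance: 160000·0.2300 + 21900·Cₑ = 181900·0.8390
→ Cₑ = (181900·0.8390 − 160000·0.2300) / 21900 = 5.288 mg/L.

5.29 mg/L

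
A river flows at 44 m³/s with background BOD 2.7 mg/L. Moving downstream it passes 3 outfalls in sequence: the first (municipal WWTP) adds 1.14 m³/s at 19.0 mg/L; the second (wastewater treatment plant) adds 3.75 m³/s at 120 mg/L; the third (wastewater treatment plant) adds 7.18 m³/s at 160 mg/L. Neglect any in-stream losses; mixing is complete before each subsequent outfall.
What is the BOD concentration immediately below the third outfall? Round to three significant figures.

Below outfall 1: Q → 45.14 m³/s, C = (44.00·2.700 + 1.140·19.00)/45.14 = 3.112 mg/L.
Below outfall 2: Q → 48.89 m³/s, C = (45.14·3.112 + 3.750·120.0)/48.89 = 12.08 mg/L.
Below outfall 3: Q → 56.07 m³/s, C = (48.89·12.08 + 7.180·160.0)/56.07 = 31.02 mg/L.

31.0 mg/L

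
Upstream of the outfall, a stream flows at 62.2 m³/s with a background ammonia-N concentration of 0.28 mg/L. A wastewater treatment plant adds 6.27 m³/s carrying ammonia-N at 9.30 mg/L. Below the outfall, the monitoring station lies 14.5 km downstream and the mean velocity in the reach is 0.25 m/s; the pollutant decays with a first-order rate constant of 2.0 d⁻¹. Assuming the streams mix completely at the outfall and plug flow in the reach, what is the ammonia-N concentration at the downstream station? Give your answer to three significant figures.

0.289 mg/L

Mass balance: C = (62.20·0.2800 + 6.270·9.300) / 68.47 = 75.73/68.47 = 1.106 mg/L.
Travel time t = 14.5·1000 / 0.25 = 58000 s = 16.11 h.
After decay, C = 1.106 × e^(−kt) = 1.106 × 0.2612 = 0.2888 mg/L.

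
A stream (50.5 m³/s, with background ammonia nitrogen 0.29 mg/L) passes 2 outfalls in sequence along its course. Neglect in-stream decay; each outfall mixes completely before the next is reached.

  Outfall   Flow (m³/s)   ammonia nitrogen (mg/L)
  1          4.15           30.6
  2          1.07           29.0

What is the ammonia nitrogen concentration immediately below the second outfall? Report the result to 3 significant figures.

After outfall 1: Q = 50.50 + 4.150 = 54.65 m³/s; C = (50.50·0.2900 + 4.150·30.60)/54.65 = 2.592 mg/L.
After outfall 2: Q = 54.65 + 1.070 = 55.72 m³/s; C = (54.65·2.592 + 1.070·29.00)/55.72 = 3.099 mg/L.

3.10 mg/L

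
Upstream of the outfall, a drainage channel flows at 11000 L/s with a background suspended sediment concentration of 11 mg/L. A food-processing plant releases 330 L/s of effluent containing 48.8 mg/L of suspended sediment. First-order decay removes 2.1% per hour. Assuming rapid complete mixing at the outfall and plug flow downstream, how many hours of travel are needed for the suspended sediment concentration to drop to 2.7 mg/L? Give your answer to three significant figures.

70.7 h

Conservation of mass: C = (11000·11.00 + 330.0·48.80) / 11330 = 137100/11330 = 12.10 mg/L.
2.1%/h lost → k = −ln(1 − 0.021) = 0.02122 h⁻¹.
12.10·exp(−k·t) = 2.7 → t = ln(12.10/2.7)/k = 254400 s = 70.68 h.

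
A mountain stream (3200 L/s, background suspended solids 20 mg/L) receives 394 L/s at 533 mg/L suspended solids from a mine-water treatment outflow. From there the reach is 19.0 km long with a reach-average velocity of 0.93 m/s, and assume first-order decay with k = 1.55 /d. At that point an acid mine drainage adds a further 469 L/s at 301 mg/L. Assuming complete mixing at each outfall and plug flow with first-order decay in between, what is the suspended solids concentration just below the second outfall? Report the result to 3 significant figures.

81.5 mg/L

Mass balance: C = (3200·20.00 + 394.0·533.0) / 3594 = 274000/3594 = 76.24 mg/L; combined flow 3594 L/s.
Travel time t = 19.0·1000 / 0.93 = 20430 s = 5.675 h.
First-order decay: C = 76.24·exp(−k·t) = 76.24·0.6931 = 52.84 mg/L.
At the second outfall, C = (3594·52.84 + 469.0·301.0) / (3594 + 469.0) = 81.49 mg/L.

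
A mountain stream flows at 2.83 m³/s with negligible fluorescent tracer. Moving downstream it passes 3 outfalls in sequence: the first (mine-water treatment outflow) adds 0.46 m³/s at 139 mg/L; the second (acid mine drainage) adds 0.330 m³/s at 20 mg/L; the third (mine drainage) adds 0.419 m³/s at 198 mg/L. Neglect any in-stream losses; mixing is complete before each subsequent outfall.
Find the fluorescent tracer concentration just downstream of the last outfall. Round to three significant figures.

38.0 mg/L

Below outfall 1: Q → 3.290 m³/s, C = (2.830·0 + 0.4600·139.0)/3.290 = 19.43 mg/L.
Below outfall 2: Q → 3.620 m³/s, C = (3.290·19.43 + 0.3300·20.00)/3.620 = 19.49 mg/L.
Below outfall 3: Q → 4.039 m³/s, C = (3.620·19.49 + 0.4190·198.0)/4.039 = 38.00 mg/L.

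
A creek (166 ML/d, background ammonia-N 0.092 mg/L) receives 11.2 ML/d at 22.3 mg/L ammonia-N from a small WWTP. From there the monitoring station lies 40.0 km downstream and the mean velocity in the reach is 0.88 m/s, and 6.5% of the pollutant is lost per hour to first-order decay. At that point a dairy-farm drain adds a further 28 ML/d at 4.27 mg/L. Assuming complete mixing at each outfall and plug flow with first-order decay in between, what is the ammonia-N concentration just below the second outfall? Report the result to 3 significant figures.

1.14 mg/L

Flow-weighted average: C = (166.0·0.09200 + 11.20·22.30) / 177.2 = 265.0/177.2 = 1.496 mg/L; combined flow 177.2 ML/d.
Travel time t = 40.0·1000 / 0.88 = 45450 s = 12.63 h.
6.5%/h lost → k = −ln(1 − 0.065) = 0.06721 h⁻¹.
After decay, C = 1.496 × e^(−kt) = 1.496 × 0.4280 = 0.6402 mg/L.
Second outfall: C = (177.2·0.6402 + 28.00·4.270)/205.2 = 1.135 mg/L.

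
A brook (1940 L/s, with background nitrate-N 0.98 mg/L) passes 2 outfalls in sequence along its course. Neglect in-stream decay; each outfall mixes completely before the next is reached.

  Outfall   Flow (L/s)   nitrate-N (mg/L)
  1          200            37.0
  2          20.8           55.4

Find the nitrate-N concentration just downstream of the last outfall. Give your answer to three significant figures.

4.84 mg/L

After outfall 1: Q = 1940 + 200.0 = 2140 L/s; C = (1940·0.9800 + 200.0·37.00)/2140 = 4.346 mg/L.
After outfall 2: Q = 2140 + 20.80 = 2161 L/s; C = (2140·4.346 + 20.80·55.40)/2161 = 4.838 mg/L.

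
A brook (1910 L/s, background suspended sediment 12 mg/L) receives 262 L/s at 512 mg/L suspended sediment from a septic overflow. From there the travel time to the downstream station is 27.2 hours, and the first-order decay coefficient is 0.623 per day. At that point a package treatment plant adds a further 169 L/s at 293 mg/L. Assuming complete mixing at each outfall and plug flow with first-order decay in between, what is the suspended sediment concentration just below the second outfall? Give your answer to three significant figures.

Mixed concentration C = ΣQC/ΣQ = (1910·12.00 + 262.0·512.0) / 2172 = 157100/2172 = 72.31 mg/L; combined flow 2172 L/s.
Applying C = C₀e^(−kt): 72.31 × 0.4936 = 35.69 mg/L.
Second outfall: C = (2172·35.69 + 169.0·293.0)/2341 = 54.27 mg/L.

54.3 mg/L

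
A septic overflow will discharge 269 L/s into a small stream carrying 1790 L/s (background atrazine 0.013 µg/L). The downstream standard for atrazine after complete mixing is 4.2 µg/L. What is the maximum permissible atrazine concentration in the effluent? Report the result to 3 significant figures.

32.1 µg/L

At the limit, (Qr·Cr + Qe·Cₑ)/(Qr + Qe) = 4.2:
Cₑ = (2059·4.2 − 1790·0.01300) / 269.0 = 32.06 µg/L.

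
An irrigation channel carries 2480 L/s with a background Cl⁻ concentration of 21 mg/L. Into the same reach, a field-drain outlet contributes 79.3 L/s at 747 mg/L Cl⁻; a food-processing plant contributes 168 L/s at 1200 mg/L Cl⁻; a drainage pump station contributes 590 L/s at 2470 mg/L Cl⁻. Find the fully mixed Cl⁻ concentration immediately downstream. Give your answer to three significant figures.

Mixed concentration C = ΣQC/ΣQ = (2480·21.00 + 79.30·747.0 + 168.0·1200 + 590.0·2470) / 3317 = 1770000/3317 = 533.6 mg/L.

534 mg/L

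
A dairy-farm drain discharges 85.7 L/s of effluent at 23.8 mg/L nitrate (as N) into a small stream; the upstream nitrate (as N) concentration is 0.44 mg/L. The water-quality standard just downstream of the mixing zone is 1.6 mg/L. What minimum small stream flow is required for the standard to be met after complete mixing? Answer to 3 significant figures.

Set C_mix = 1.6: (Q·0.4400 + 85.70·23.80) / (Q + 85.70) = 1.6
→ Q = 85.70·(23.80 − 1.6)/(1.6 − 0.4400) = 1640 L/s.

1640 L/s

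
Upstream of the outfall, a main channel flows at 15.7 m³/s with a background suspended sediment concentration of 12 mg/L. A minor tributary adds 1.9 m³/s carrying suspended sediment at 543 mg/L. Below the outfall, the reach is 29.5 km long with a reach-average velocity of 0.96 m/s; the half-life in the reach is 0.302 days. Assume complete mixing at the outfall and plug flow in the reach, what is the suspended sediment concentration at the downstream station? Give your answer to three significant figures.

30.6 mg/L

Mixed concentration C = ΣQC/ΣQ = (15.70·12.00 + 1.900·543.0) / 17.60 = 1220/17.60 = 69.32 mg/L.
Travel time t = 29.5·1000 / 0.96 = 30730 s = 8.536 h.
Half-life 0.302 d → k = ln 2 / 0.302 = 2.295 d⁻¹.
After decay, C = 69.32 × e^(−kt) = 69.32 × 0.4421 = 30.65 mg/L.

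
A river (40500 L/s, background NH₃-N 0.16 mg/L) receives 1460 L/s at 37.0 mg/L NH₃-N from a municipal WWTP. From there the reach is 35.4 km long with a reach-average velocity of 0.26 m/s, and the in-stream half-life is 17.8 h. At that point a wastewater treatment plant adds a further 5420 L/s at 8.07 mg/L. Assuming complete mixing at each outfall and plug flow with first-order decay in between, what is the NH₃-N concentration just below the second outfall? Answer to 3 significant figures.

1.22 mg/L

Flow-weighted average: C = (40500·0.1600 + 1460·37.00) / 41960 = 60500/41960 = 1.442 mg/L; combined flow 41960 L/s.
Travel time t = 35.4·1000 / 0.26 = 136200 s = 37.82 h.
Half-life 17.8 h → k = ln 2 / 17.8 = 0.03894 h⁻¹ = 0.9346 d⁻¹.
After decay, C = 1.442 × e^(−kt) = 1.442 × 0.2293 = 0.3306 mg/L.
At the second outfall, C = (41960·0.3306 + 5420·8.070) / (41960 + 5420) = 1.216 mg/L.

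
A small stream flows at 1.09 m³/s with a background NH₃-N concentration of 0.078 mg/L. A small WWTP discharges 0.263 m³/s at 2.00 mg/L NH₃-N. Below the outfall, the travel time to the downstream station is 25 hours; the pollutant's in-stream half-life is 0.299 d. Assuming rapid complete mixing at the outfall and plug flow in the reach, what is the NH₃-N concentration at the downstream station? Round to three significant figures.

Flow-weighted average: C = (1.090·0.07800 + 0.2630·2.000) / 1.353 = 0.6110/1.353 = 0.4516 mg/L.
Half-life 0.299 d → k = ln 2 / 0.299 = 2.318 d⁻¹.
After decay, C = 0.4516 × e^(−kt) = 0.4516 × 0.08938 = 0.04037 mg/L.

0.0404 mg/L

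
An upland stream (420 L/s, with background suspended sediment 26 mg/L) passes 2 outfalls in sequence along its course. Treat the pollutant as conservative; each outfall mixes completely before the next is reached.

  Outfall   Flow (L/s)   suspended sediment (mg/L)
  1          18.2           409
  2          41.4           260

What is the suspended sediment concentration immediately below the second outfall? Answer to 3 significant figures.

Outfall 1: combined Q = 438.2 L/s; C = (420.0·26.00 + 18.20·409.0)/438.2 = 41.91 mg/L.
Outfall 2: combined Q = 479.6 L/s; C = (438.2·41.91 + 41.40·260.0)/479.6 = 60.73 mg/L.

60.7 mg/L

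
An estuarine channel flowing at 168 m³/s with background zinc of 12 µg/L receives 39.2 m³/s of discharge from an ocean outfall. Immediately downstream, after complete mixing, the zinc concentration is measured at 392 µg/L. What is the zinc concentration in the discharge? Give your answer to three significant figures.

2020 µg/L

Mass balance: 168.0·12.00 + 39.20·Cₑ = 207.2·392.0
→ Cₑ = (207.2·392.0 − 168.0·12.00) / 39.20 = 2021 µg/L.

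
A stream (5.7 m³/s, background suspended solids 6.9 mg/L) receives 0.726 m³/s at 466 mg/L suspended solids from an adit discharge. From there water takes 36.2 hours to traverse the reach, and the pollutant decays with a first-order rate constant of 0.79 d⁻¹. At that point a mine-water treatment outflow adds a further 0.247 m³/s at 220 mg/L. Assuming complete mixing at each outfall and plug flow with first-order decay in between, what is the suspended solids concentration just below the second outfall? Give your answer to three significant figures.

Conservation of mass: C = (5.700·6.900 + 0.7260·466.0) / 6.426 = 377.6/6.426 = 58.77 mg/L; combined flow 6.426 m³/s.
Applying C = C₀e^(−kt): 58.77 × 0.3037 = 17.85 mg/L.
Second outfall: C = (6.426·17.85 + 0.2470·220.0)/6.673 = 25.33 mg/L.

25.3 mg/L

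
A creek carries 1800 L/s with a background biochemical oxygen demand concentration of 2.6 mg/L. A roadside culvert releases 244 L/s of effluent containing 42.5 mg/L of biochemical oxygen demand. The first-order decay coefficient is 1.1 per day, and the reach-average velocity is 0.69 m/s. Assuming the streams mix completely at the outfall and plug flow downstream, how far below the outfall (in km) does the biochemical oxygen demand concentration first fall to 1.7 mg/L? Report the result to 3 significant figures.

79.4 km

After mixing, C = (1800·2.600 + 244.0·42.50) / 2044 = 15050/2044 = 7.363 mg/L.
Set 7.363·exp(−k·t) = 1.7 → t = ln(7.363/1.7)/k = 115100 s = 31.98 h.
Distance = v·t = 0.69·115100 = 79440 m = 79.44 km.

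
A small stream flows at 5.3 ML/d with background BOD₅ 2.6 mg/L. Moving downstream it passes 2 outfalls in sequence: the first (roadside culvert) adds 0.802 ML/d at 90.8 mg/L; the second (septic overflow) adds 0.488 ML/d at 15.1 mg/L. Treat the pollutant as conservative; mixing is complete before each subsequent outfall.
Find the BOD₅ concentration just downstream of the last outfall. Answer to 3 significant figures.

14.3 mg/L

Below outfall 1: Q → 6.102 ML/d, C = (5.300·2.600 + 0.8020·90.80)/6.102 = 14.19 mg/L.
Below outfall 2: Q → 6.590 ML/d, C = (6.102·14.19 + 0.4880·15.10)/6.590 = 14.26 mg/L.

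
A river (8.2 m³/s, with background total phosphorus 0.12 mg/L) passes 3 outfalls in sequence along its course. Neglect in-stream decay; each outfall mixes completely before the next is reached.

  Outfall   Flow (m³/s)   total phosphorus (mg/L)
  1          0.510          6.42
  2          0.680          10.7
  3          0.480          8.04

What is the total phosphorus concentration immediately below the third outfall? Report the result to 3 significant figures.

1.56 mg/L

After outfall 1: Q = 8.200 + 0.5100 = 8.710 m³/s; C = (8.200·0.1200 + 0.5100·6.420)/8.710 = 0.4889 mg/L.
After outfall 2: Q = 8.710 + 0.6800 = 9.390 m³/s; C = (8.710·0.4889 + 0.6800·10.70)/9.390 = 1.228 mg/L.
After outfall 3: Q = 9.390 + 0.4800 = 9.870 m³/s; C = (9.390·1.228 + 0.4800·8.040)/9.870 = 1.560 mg/L.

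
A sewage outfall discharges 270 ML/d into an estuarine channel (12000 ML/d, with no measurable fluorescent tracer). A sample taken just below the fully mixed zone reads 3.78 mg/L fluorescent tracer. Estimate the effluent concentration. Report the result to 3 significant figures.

172 mg/L

Mass balance: 12000·0 + 270.0·Cₑ = 12270·3.780
→ Cₑ = (12270·3.780 − 12000·0) / 270.0 = 171.8 mg/L.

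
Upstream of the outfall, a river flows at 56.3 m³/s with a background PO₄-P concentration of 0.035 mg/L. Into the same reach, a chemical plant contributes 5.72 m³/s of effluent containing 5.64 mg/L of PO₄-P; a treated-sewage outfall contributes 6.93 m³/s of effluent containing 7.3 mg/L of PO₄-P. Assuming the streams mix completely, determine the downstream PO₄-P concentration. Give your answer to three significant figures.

Flow-weighted average: C = (56.30·0.03500 + 5.720·5.640 + 6.930·7.300) / 68.95 = 84.82/68.95 = 1.230 mg/L.

1.23 mg/L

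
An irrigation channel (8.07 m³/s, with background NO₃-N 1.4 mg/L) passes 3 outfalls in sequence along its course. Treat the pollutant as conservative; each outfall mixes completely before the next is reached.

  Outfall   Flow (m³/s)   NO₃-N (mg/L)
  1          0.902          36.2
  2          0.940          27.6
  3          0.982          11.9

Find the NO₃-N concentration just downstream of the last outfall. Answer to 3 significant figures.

7.49 mg/L

Below outfall 1: Q → 8.972 m³/s, C = (8.070·1.400 + 0.9020·36.20)/8.972 = 4.899 mg/L.
Below outfall 2: Q → 9.912 m³/s, C = (8.972·4.899 + 0.9400·27.60)/9.912 = 7.051 mg/L.
Below outfall 3: Q → 10.89 m³/s, C = (9.912·7.051 + 0.9820·11.90)/10.89 = 7.489 mg/L.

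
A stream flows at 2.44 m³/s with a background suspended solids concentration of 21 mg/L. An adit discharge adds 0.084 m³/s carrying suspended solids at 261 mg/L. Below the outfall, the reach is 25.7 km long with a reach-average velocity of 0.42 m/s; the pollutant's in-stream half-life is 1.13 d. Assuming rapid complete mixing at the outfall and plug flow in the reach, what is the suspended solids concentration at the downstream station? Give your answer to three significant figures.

Mass balance: C = (2.440·21.00 + 0.08400·261.0) / 2.524 = 73.16/2.524 = 28.99 mg/L.
Travel time t = 25.7·1000 / 0.42 = 61190 s = 17.00 h.
Half-life 1.13 d → k = ln 2 / 1.13 = 0.6134 d⁻¹.
Decay over the reach: 28.99·exp(−kt) = 28.99·0.6476 = 18.77 mg/L.

18.8 mg/L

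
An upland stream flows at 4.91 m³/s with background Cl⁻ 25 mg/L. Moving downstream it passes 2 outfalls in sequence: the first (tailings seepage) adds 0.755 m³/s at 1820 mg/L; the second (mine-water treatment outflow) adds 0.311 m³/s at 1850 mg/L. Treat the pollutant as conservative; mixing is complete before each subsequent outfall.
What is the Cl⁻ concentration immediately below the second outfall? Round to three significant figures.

Below outfall 1: Q → 5.665 m³/s, C = (4.910·25.00 + 0.7550·1820)/5.665 = 264.2 mg/L.
Below outfall 2: Q → 5.976 m³/s, C = (5.665·264.2 + 0.3110·1850)/5.976 = 346.8 mg/L.

347 mg/L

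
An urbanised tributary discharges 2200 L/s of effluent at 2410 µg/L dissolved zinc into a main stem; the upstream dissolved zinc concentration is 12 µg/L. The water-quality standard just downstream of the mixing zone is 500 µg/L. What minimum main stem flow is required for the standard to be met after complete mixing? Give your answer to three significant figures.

8610 L/s

Set C_mix = 500: (Q·12.00 + 2200·2410) / (Q + 2200) = 500
→ Q = 2200·(2410 − 500)/(500 − 12.00) = 8611 L/s.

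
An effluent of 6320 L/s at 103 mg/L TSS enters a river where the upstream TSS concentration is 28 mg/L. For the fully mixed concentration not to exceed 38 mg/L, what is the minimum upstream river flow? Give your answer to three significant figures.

Set C_mix = 38: (Q·28.00 + 6320·103.0) / (Q + 6320) = 38
→ Q = 6320·(103.0 − 38)/(38 − 28.00) = 41080 L/s.

41100 L/s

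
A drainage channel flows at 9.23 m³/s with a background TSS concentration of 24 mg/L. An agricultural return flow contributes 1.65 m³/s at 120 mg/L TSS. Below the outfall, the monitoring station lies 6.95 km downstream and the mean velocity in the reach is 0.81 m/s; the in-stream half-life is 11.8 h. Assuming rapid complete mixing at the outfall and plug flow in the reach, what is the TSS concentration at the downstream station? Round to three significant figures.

Flow-weighted average: C = (9.230·24.00 + 1.650·120.0) / 10.88 = 419.5/10.88 = 38.56 mg/L.
Travel time t = 6.95·1000 / 0.81 = 8580 s = 2.383 h.
Half-life 11.8 h → k = ln 2 / 11.8 = 0.05874 h⁻¹ = 1.410 d⁻¹.
Applying C = C₀e^(−kt): 38.56 × 0.8694 = 33.52 mg/L.

33.5 mg/L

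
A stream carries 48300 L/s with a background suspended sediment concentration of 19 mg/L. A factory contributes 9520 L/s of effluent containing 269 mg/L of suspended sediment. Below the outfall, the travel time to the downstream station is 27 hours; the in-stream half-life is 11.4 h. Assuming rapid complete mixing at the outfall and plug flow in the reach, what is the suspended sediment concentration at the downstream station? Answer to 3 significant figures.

11.7 mg/L

Mixed concentration C = ΣQC/ΣQ = (48300·19.00 + 9520·269.0) / 57820 = 3479000/57820 = 60.16 mg/L.
Half-life 11.4 h → k = ln 2 / 11.4 = 0.06080 h⁻¹ = 1.459 d⁻¹.
Applying C = C₀e^(−kt): 60.16 × 0.1937 = 11.65 mg/L.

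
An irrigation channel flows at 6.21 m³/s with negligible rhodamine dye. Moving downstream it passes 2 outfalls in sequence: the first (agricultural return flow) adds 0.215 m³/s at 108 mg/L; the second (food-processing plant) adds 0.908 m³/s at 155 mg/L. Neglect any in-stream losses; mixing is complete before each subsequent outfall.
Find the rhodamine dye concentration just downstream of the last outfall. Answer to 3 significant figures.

Outfall 1: combined Q = 6.425 m³/s; C = (6.210·0 + 0.2150·108.0)/6.425 = 3.614 mg/L.
Outfall 2: combined Q = 7.333 m³/s; C = (6.425·3.614 + 0.9080·155.0)/7.333 = 22.36 mg/L.

22.4 mg/L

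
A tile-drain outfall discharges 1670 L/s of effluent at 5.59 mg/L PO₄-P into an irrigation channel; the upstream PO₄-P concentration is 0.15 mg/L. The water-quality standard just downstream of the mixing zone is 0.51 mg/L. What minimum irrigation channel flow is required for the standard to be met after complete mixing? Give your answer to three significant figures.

23600 L/s

Set C_mix = 0.51: (Q·0.1500 + 1670·5.590) / (Q + 1670) = 0.51
→ Q = 1670·(5.590 − 0.51)/(0.51 − 0.1500) = 23570 L/s.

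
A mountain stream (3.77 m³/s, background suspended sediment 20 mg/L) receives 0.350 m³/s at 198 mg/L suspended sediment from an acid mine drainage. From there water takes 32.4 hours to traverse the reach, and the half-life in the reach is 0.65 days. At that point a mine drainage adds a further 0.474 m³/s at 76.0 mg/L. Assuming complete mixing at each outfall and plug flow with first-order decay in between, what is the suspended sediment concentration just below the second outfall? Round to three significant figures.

Flow-weighted average: C = (3.770·20.00 + 0.3500·198.0) / 4.120 = 144.7/4.120 = 35.12 mg/L; combined flow 4.120 m³/s.
Half-life 0.65 d → k = ln 2 / 0.65 = 1.066 d⁻¹.
Decay over the reach: 35.12·exp(−kt) = 35.12·0.2370 = 8.324 mg/L.
At the second outfall, C = (4.120·8.324 + 0.4740·76.00) / (4.120 + 0.4740) = 15.31 mg/L.

15.3 mg/L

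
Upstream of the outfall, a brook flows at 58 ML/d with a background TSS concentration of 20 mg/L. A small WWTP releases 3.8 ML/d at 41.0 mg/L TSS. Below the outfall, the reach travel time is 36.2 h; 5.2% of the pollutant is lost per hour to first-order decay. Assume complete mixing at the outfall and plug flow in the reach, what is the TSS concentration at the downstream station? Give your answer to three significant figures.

Mass balance: C = (58.00·20.00 + 3.800·41.00) / 61.80 = 1316/61.80 = 21.29 mg/L.
5.2%/h lost → k = −ln(1 − 0.052) = 0.05340 h⁻¹.
Decay over the reach: 21.29·exp(−kt) = 21.29·0.1447 = 3.081 mg/L.

3.08 mg/L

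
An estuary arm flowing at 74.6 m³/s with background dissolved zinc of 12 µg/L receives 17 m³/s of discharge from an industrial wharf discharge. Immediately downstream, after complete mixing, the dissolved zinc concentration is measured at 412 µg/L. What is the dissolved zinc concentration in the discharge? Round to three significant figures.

Mass balance: 74.60·12.00 + 17.00·Cₑ = 91.60·412.0
→ Cₑ = (91.60·412.0 − 74.60·12.00) / 17.00 = 2167 µg/L.

2170 µg/L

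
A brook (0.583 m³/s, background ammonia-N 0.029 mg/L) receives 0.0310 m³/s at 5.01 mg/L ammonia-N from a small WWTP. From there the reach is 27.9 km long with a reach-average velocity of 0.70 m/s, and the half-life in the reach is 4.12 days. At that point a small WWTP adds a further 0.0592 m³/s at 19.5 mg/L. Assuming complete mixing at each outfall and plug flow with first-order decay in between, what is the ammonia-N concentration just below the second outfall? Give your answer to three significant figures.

1.95 mg/L

Mixed concentration C = ΣQC/ΣQ = (0.5830·0.02900 + 0.03100·5.010) / 0.6140 = 0.1722/0.6140 = 0.2805 mg/L; combined flow 0.6140 m³/s.
Travel time t = 27.9·1000 / 0.70 = 39860 s = 11.07 h.
Half-life 4.12 d → k = ln 2 / 4.12 = 0.1682 d⁻¹.
Decay over the reach: 0.2805·exp(−kt) = 0.2805·0.9253 = 0.2595 mg/L.
Second outfall: C = (0.6140·0.2595 + 0.05920·19.50)/0.6732 = 1.952 mg/L.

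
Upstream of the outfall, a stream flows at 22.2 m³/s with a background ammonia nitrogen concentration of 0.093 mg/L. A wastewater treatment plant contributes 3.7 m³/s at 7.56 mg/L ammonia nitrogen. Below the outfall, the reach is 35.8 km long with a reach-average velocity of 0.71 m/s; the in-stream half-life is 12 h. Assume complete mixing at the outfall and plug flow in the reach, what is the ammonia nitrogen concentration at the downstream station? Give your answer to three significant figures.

0.516 mg/L

Mass balance: C = (22.20·0.09300 + 3.700·7.560) / 25.90 = 30.04/25.90 = 1.160 mg/L.
Travel time t = 35.8·1000 / 0.71 = 50420 s = 14.01 h.
Half-life 12 h → k = ln 2 / 12 = 0.05776 h⁻¹ = 1.386 d⁻¹.
Applying C = C₀e^(−kt): 1.160 × 0.4453 = 0.5164 mg/L.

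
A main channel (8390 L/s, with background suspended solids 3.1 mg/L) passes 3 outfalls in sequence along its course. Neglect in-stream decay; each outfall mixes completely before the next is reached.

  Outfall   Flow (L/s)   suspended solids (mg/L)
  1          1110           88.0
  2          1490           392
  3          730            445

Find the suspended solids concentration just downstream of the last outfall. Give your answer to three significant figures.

88.1 mg/L

After outfall 1: Q = 8390 + 1110 = 9500 L/s; C = (8390·3.100 + 1110·88.00)/9500 = 13.02 mg/L.
After outfall 2: Q = 9500 + 1490 = 10990 L/s; C = (9500·13.02 + 1490·392.0)/10990 = 64.40 mg/L.
After outfall 3: Q = 10990 + 730.0 = 11720 L/s; C = (10990·64.40 + 730.0·445.0)/11720 = 88.11 mg/L.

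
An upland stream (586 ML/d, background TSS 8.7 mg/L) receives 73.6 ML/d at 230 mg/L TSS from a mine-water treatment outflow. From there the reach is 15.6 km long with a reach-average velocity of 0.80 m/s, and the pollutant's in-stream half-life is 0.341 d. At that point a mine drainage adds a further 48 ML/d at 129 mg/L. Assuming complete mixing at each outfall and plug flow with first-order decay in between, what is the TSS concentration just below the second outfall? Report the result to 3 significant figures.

28.4 mg/L

Mass balance: C = (586.0·8.700 + 73.60·230.0) / 659.6 = 22030/659.6 = 33.39 mg/L; combined flow 659.6 ML/d.
Travel time t = 15.6·1000 / 0.80 = 19500 s = 5.417 h.
Half-life 0.341 d → k = ln 2 / 0.341 = 2.033 d⁻¹.
After decay, C = 33.39 × e^(−kt) = 33.39 × 0.6321 = 21.11 mg/L.
At the second outfall, C = (659.6·21.11 + 48.00·129.0) / (659.6 + 48.00) = 28.43 mg/L.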